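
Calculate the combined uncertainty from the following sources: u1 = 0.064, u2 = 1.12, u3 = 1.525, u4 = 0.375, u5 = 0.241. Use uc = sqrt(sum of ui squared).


uc = sqrt(0.064^2 + 1.12^2 + 1.525^2 + 0.375^2 + 0.241^2)
uc = sqrt(3.782827)
uc = 1.9449

1.9449


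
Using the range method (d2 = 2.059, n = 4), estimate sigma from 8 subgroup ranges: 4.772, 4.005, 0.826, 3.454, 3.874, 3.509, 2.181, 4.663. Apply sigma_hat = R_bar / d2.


R_bar = (4.772 + 4.005 + 0.826 + 3.454 + 3.874 + 3.509 + 2.181 + 4.663) / 8
R_bar = 27.284 / 8 = 3.4105
sigma_hat = R_bar / d2 = 3.4105 / 2.059 = 1.6564

1.6564


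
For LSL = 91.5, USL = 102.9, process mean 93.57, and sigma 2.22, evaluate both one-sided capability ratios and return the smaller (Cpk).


Cpu = (USL - mean) / (3*sigma) = (102.9 - 93.57) / (3*2.22) = 1.4009
Cpl = (mean - LSL) / (3*sigma) = (93.57 - 91.5) / (3*2.22) = 0.3108
Cpk = min(Cpu, Cpl) = 0.3108

0.3108


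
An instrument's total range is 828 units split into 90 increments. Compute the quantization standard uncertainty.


resolution = range / divisions
resolution = 828 / 90 = 9.2
u_res = resolution / (2*sqrt(3))
u_res = 9.2 / 3.4641016
u_res = 2.6558

2.6558


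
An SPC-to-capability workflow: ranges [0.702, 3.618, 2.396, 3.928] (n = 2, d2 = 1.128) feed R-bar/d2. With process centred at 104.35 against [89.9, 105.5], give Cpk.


R_bar = (0.702 + 3.618 + 2.396 + 3.928) / 4 = 2.661
sigma = R_bar / d2 = 2.661 / 1.128 = 2.3590426
Cp = (USL - LSL)/(6*sigma) = (105.5 - 89.9)/(6*2.3590426) = 1.1021
Cpu = (105.5 - 104.35)/(3*2.3590426) = 0.1625
Cpl = (104.35 - 89.9)/(3*2.3590426) = 2.0418
Cpk = min(Cpu, Cpl) = 0.1625

0.1625


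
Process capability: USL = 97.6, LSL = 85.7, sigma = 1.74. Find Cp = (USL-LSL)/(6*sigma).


Cp = (USL - LSL) / (6 * sigma)
= (97.6 - 85.7) / (6 * 1.74)
= 11.9000 / 10.4400
= 1.1398

1.1398


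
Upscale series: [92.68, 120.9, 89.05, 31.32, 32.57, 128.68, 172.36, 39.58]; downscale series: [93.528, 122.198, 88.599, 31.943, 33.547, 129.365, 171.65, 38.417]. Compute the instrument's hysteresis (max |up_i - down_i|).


|92.68 - 93.528| = 0.8480
|120.9 - 122.198| = 1.2980
|89.05 - 88.599| = 0.4510
|31.32 - 31.943| = 0.6230
|32.57 - 33.547| = 0.9770
|128.68 - 129.365| = 0.6850
|172.36 - 171.65| = 0.7100
|39.58 - 38.417| = 1.1630
hysteresis = max(diffs) = 1.2980

1.2980


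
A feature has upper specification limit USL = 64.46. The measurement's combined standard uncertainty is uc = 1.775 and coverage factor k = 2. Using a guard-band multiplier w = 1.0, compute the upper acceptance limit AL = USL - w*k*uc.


U = k * uc = 2 * 1.775 = 3.55
guard band g = w * U = 1.0 * 3.55 = 3.55
AL = USL - g = 64.46 - 3.55
AL = 60.9100

60.9100


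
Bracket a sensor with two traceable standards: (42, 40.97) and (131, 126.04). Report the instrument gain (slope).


slope = (y2 - y1) / (x2 - x1)
= (126.04 - 40.97) / (131 - 42)
= 85.0700 / 89
= 0.9558

0.9558


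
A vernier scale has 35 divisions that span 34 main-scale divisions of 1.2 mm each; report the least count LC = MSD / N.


LC = MSD / n_div
= 1.2 / 35
= 0.0343

0.0343


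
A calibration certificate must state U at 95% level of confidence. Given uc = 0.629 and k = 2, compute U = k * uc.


U = k * uc
U = 2 * 0.629
U = 1.2580

1.2580


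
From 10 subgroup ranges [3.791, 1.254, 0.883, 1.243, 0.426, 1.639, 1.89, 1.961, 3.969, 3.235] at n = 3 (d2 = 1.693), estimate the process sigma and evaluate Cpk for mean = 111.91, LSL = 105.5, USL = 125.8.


R_bar = (3.791 + 1.254 + 0.883 + 1.243 + 0.426 + 1.639 + 1.89 + 1.961 + 3.969 + 3.235) / 10 = 2.0291
sigma = R_bar / d2 = 2.0291 / 1.693 = 1.1985233
Cp = (USL - LSL)/(6*sigma) = (125.8 - 105.5)/(6*1.1985233) = 2.8229
Cpu = (125.8 - 111.91)/(3*1.1985233) = 3.8631
Cpl = (111.91 - 105.5)/(3*1.1985233) = 1.7827
Cpk = min(Cpu, Cpl) = 1.7827

1.7827


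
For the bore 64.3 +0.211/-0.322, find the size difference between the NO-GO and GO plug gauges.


GO = nominal - lower_tol (smallest hole = maximum material condition)
GO = 64.3 - 0.322 = 63.978
NO-GO = nominal + upper_tol (largest hole = least material condition)
NO-GO = 64.3 + 0.211 = 64.511
spread = NO-GO - GO = 64.511 - 63.978 = 0.5330

0.5330


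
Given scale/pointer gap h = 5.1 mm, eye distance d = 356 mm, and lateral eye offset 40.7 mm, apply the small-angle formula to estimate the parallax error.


error = h * offset / d
= 5.1 * 40.7 / 356
= 0.5831

0.5831


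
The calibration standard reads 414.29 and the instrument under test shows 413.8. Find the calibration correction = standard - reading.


Correction = standard - reading
= 414.29 - 413.8
= 0.4900

0.4900


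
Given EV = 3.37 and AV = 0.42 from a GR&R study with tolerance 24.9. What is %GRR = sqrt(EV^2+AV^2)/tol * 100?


GRR = sqrt(EV^2 + AV^2) = sqrt(3.37^2 + 0.42^2) = 3.3960713
%GRR = GRR / tol * 100 = 3.3960713 / 24.9 * 100
%GRR = 13.6388

13.6388


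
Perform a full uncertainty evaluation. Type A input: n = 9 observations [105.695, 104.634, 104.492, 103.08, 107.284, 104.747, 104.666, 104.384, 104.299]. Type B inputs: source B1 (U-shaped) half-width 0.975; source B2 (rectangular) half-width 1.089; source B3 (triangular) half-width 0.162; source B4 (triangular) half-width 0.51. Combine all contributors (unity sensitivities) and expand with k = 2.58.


mean = (105.695 + 104.634 + 104.492 + 103.08 + 107.284 + 104.747 + 104.666 + 104.384 + 104.299) / 9 = 104.809
s = sqrt(sum((x - mean)^2)/(n-1)) = 1.1454363
u_A = s / sqrt(n) = 1.1454363 / sqrt(9) = 0.3818121
u_B1 = 0.975 / sqrt(2) = 0.68942911
u_B2 = 1.089 / sqrt(3) = 0.62873444
u_B3 = 0.162 / sqrt(6) = 0.066136223
u_B4 = 0.51 / sqrt(6) = 0.20820663
uc = sqrt(0.3818121^2 + 0.68942911^2 + 0.62873444^2 + 0.066136223^2 + 0.20820663^2) = 1.0315638
U = k * uc = 2.58 * 1.0315638
U = 2.6614

2.6614


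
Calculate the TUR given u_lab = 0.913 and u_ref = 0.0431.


TUR = u_lab / u_ref
= 0.913 / 0.0431
= 21.1833

21.1833


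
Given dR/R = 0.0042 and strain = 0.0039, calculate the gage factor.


GF = (dR/R) / epsilon
= 0.0042 / 0.0039
= 1.0769

1.0769


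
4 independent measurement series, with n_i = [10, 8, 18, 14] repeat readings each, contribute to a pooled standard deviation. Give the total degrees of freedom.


nu = sum_i (n_i - 1)
nu = ((10 - 1) + (8 - 1) + (18 - 1) + (14 - 1))
nu = 9 + 7 + 17 + 13
nu = 46

46


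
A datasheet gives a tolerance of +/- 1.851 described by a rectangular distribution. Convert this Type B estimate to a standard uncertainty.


u_B = half_width / sqrt(3)
u_B = 1.851 / 1.7320508
u_B = 1.0687

1.0687


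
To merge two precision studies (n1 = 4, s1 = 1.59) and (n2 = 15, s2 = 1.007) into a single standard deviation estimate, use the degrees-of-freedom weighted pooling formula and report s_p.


s_p = sqrt(((n1-1)*s1^2 + (n2-1)*s2^2) / (n1+n2-2))
numerator = (4-1)*1.59^2 + (15-1)*1.007^2 = 7.5843 + 14.196686 = 21.780986
denominator = 4 + 15 - 2 = 17
s_p^2 = 21.780986 / 17 = 1.2812345
s_p = sqrt(1.2812345) = 1.1319

1.1319


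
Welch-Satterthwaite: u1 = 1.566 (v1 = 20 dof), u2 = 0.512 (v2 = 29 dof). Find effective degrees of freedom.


uc = sqrt(u1^2 + u2^2) = sqrt(1.566^2 + 0.512^2) = 1.647574
v_eff = uc^4 / (u1^4/v1 + u2^4/v2)
= 1.647574^4 / (1.566^4/20 + 0.512^4/29)
= 7.3685107 / 0.30307213
v_eff = 24.3127

24.3127


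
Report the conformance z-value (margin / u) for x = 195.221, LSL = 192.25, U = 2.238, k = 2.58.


u = U / k = 2.238 / 2.58 = 0.86744186
margin = |LSL - x| = |192.25 - 195.221| = 2.971
z = margin / u = 2.971 / 0.86744186
z = 3.4250

3.4250


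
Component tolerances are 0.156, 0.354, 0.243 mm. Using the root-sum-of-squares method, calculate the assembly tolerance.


RSS = sqrt(0.156^2 + 0.354^2 + 0.243^2)
= sqrt(0.208701)
= 0.4568

0.4568


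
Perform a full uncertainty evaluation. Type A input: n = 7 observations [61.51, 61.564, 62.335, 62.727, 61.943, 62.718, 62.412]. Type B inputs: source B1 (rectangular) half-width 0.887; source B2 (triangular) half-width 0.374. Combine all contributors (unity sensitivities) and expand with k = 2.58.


mean = (61.51 + 61.564 + 62.335 + 62.727 + 61.943 + 62.718 + 62.412) / 7 = 62.17271429
s = sqrt(sum((x - mean)^2)/(n-1)) = 0.50837247
u_A = s / sqrt(n) = 0.50837247 / sqrt(7) = 0.19214673
u_B1 = 0.887 / sqrt(3) = 0.51210969
u_B2 = 0.374 / sqrt(6) = 0.15268486
uc = sqrt(0.19214673^2 + 0.51210969^2 + 0.15268486^2) = 0.56788147
U = k * uc = 2.58 * 0.56788147
U = 1.4651

1.4651


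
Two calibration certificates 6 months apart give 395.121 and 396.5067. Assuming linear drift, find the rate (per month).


rate = (v2 - v1) / months
= (396.5067 - 395.121) / 6
= 1.3857 / 6
= 0.2310

0.2310


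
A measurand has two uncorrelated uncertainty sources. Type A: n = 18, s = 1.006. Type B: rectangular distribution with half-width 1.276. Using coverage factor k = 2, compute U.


u_A = s / sqrt(n) = 1.006 / sqrt(18) = 0.23711647
u_B = half_width / sqrt(3) = 1.276 / sqrt(3) = 0.73669894
uc = sqrt(u_A^2 + u_B^2) = sqrt(0.23711647^2 + 0.73669894^2) = 0.77391831
U = k * uc = 2 * 0.77391831
U = 1.5478

1.5478


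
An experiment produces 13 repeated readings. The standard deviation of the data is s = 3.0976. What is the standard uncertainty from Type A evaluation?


u_A = s / sqrt(n)
u_A = 3.0976 / sqrt(13)
u_A = 3.0976 / 3.6055513
u_A = 0.8591

0.8591


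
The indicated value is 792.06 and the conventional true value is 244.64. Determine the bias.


Systematic error = measured - true
= 792.06 - 244.64
= 547.4200

547.4200


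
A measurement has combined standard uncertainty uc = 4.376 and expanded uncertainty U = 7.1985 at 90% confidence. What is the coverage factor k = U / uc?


k = U / uc
k = 7.1985 / 4.376
k = 1.645

1.645


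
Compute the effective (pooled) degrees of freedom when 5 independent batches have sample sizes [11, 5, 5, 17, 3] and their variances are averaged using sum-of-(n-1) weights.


nu = sum_i (n_i - 1)
nu = ((11 - 1) + (5 - 1) + (5 - 1) + (17 - 1) + (3 - 1))
nu = 10 + 4 + 4 + 16 + 2
nu = 36

36


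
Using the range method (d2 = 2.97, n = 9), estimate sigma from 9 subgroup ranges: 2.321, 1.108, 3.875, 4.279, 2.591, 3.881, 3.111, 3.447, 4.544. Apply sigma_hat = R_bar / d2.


R_bar = (2.321 + 1.108 + 3.875 + 4.279 + 2.591 + 3.881 + 3.111 + 3.447 + 4.544) / 9
R_bar = 29.157 / 9 = 3.2396667
sigma_hat = R_bar / d2 = 3.2396667 / 2.97 = 1.0908

1.0908


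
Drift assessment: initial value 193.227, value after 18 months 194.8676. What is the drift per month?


rate = (v2 - v1) / months
= (194.8676 - 193.227) / 18
= 1.6406 / 18
= 0.0911

0.0911


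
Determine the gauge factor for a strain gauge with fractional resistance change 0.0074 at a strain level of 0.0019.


GF = (dR/R) / epsilon
= 0.0074 / 0.0019
= 3.8947

3.8947


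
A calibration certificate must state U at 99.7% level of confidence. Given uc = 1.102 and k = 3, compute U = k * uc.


U = k * uc
U = 3 * 1.102
U = 3.3060

3.3060


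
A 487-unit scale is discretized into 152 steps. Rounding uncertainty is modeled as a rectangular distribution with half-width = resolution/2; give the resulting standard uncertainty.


resolution = range / divisions
resolution = 487 / 152 = 3.2039474
u_res = resolution / (2*sqrt(3))
u_res = 3.2039474 / 3.4641016
u_res = 0.9249

0.9249


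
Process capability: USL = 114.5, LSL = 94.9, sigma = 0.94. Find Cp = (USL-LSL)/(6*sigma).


Cp = (USL - LSL) / (6 * sigma)
= (114.5 - 94.9) / (6 * 0.94)
= 19.6000 / 5.6400
= 3.4752

3.4752


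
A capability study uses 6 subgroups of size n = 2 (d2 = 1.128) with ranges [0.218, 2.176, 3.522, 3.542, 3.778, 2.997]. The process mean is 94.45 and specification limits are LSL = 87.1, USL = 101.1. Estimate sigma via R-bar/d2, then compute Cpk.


R_bar = (0.218 + 2.176 + 3.522 + 3.542 + 3.778 + 2.997) / 6 = 2.7055
sigma = R_bar / d2 = 2.7055 / 1.128 = 2.3984929
Cp = (USL - LSL)/(6*sigma) = (101.1 - 87.1)/(6*2.3984929) = 0.9728
Cpu = (101.1 - 94.45)/(3*2.3984929) = 0.9242
Cpl = (94.45 - 87.1)/(3*2.3984929) = 1.0215
Cpk = min(Cpu, Cpl) = 0.9242

0.9242


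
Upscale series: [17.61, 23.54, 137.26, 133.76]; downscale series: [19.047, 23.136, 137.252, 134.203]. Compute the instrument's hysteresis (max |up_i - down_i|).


|17.61 - 19.047| = 1.4370
|23.54 - 23.136| = 0.4040
|137.26 - 137.252| = 0.0080
|133.76 - 134.203| = 0.4430
hysteresis = max(diffs) = 1.4370

1.4370


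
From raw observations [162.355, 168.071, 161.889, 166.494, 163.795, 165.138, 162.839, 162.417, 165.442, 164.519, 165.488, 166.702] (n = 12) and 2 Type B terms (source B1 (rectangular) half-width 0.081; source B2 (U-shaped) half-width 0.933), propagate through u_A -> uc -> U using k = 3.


mean = (162.355 + 168.071 + 161.889 + 166.494 + 163.795 + 165.138 + 162.839 + 162.417 + 165.442 + 164.519 + 165.488 + 166.702) / 12 = 164.59575
s = sqrt(sum((x - mean)^2)/(n-1)) = 1.9714083
u_A = s / sqrt(n) = 1.9714083 / sqrt(12) = 0.56909656
u_B1 = 0.081 / sqrt(3) = 0.046765372
u_B2 = 0.933 / sqrt(2) = 0.65973063
uc = sqrt(0.56909656^2 + 0.046765372^2 + 0.65973063^2) = 0.87252645
U = k * uc = 3 * 0.87252645
U = 2.6176

2.6176


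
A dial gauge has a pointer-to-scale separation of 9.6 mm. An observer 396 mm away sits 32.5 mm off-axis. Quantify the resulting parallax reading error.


error = h * offset / d
= 9.6 * 32.5 / 396
= 0.7879

0.7879


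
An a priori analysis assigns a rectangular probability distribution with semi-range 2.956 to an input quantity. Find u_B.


u_B = half_width / sqrt(3)
u_B = 2.956 / 1.7320508
u_B = 1.7066

1.7066


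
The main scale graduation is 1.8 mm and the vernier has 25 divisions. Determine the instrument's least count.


LC = MSD / n_div
= 1.8 / 25
= 0.0720

0.0720


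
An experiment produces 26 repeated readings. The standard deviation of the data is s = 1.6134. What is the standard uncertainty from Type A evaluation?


u_A = s / sqrt(n)
u_A = 1.6134 / sqrt(26)
u_A = 1.6134 / 5.0990195
u_A = 0.3164

0.3164


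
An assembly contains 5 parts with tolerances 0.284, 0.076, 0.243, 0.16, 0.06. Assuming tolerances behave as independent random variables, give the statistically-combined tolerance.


RSS = sqrt(0.284^2 + 0.076^2 + 0.243^2 + 0.16^2 + 0.06^2)
= sqrt(0.174681)
= 0.4179

0.4179


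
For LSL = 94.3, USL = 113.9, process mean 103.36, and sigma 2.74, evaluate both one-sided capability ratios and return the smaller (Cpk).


Cpu = (USL - mean) / (3*sigma) = (113.9 - 103.36) / (3*2.74) = 1.2822
Cpl = (mean - LSL) / (3*sigma) = (103.36 - 94.3) / (3*2.74) = 1.1022
Cpk = min(Cpu, Cpl) = 1.1022

1.1022


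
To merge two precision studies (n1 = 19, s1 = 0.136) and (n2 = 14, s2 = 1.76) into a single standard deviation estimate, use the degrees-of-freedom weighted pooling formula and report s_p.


s_p = sqrt(((n1-1)*s1^2 + (n2-1)*s2^2) / (n1+n2-2))
numerator = (19-1)*0.136^2 + (14-1)*1.76^2 = 0.332928 + 40.2688 = 40.601728
denominator = 19 + 14 - 2 = 31
s_p^2 = 40.601728 / 31 = 1.3097332
s_p = sqrt(1.3097332) = 1.1444

1.1444


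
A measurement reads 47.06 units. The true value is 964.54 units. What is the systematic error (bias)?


Systematic error = measured - true
= 47.06 - 964.54
= -917.4800

-917.4800


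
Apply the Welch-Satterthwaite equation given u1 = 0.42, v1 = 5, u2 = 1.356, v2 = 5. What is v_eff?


uc = sqrt(u1^2 + u2^2) = sqrt(0.42^2 + 1.356^2) = 1.4195549
v_eff = uc^4 / (u1^4/v1 + u2^4/v2)
= 1.4195549^4 / (0.42^4/5 + 1.356^4/5)
= 4.0607736 / 0.68241341
v_eff = 5.9506

5.9506


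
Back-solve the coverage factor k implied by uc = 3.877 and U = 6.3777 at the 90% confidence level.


k = U / uc
k = 6.3777 / 3.877
k = 1.645

1.645


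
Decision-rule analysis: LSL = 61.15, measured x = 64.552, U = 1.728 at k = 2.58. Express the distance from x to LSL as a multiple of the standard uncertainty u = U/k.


u = U / k = 1.728 / 2.58 = 0.66976744
margin = |LSL - x| = |61.15 - 64.552| = 3.402
z = margin / u = 3.402 / 0.66976744
z = 5.0794

5.0794


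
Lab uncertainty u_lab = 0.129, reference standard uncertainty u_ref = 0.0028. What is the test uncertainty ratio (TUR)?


TUR = u_lab / u_ref
= 0.129 / 0.0028
= 46.0714

46.0714


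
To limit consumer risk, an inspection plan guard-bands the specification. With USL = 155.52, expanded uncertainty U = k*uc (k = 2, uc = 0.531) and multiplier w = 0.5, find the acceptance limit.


U = k * uc = 2 * 0.531 = 1.062
guard band g = w * U = 0.5 * 1.062 = 0.531
AL = USL - g = 155.52 - 0.531
AL = 154.9890

154.9890


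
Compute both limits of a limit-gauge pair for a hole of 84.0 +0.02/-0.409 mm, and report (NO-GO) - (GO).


GO = nominal - lower_tol (smallest hole = maximum material condition)
GO = 84.0 - 0.409 = 83.591
NO-GO = nominal + upper_tol (largest hole = least material condition)
NO-GO = 84.0 + 0.02 = 84.02
spread = NO-GO - GO = 84.02 - 83.591 = 0.4290

0.4290


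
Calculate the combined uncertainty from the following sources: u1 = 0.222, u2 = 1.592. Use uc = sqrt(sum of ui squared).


uc = sqrt(0.222^2 + 1.592^2)
uc = sqrt(2.583748)
uc = 1.6074

1.6074


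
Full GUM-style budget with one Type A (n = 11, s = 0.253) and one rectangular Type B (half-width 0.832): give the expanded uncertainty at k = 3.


u_A = s / sqrt(n) = 0.253 / sqrt(11) = 0.07628237
u_B = half_width / sqrt(3) = 0.832 / sqrt(3) = 0.48035542
uc = sqrt(u_A^2 + u_B^2) = sqrt(0.07628237^2 + 0.48035542^2) = 0.48637468
U = k * uc = 3 * 0.48637468
U = 1.4591

1.4591


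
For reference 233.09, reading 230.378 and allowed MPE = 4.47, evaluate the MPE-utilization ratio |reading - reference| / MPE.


e = indication - reference = 230.378 - 233.09 = -2.7120
|e| = 2.7120
ratio = |e| / MPE = 2.7120 / 4.47
ratio = 0.6067

0.6067


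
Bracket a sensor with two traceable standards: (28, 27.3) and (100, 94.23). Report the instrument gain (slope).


slope = (y2 - y1) / (x2 - x1)
= (94.23 - 27.3) / (100 - 28)
= 66.9300 / 72
= 0.9296

0.9296


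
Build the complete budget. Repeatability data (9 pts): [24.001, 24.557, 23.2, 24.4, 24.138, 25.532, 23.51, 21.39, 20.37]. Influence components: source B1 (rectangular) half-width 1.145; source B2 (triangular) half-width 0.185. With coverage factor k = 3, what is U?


mean = (24.001 + 24.557 + 23.2 + 24.4 + 24.138 + 25.532 + 23.51 + 21.39 + 20.37) / 9 = 23.45533333
s = sqrt(sum((x - mean)^2)/(n-1)) = 1.6215526
u_A = s / sqrt(n) = 1.6215526 / sqrt(9) = 0.54051753
u_B1 = 1.145 / sqrt(3) = 0.66106606
u_B2 = 0.185 / sqrt(6) = 0.075525934
uc = sqrt(0.54051753^2 + 0.66106606^2 + 0.075525934^2) = 0.85724658
U = k * uc = 3 * 0.85724658
U = 2.5717

2.5717


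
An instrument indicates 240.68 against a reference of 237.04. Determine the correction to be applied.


Correction = standard - reading
= 237.04 - 240.68
= -3.6400

-3.6400


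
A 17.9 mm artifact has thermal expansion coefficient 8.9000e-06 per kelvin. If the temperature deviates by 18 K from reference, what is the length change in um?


dL = L * alpha * dT
= 17.9 * 8.9000e-06 * 18
= 0.0028676 mm
dL_um = 0.0028676 * 1000 = 2.8676 um

2.8676


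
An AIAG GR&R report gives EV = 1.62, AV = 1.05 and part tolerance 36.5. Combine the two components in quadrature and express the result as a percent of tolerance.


GRR = sqrt(EV^2 + AV^2) = sqrt(1.62^2 + 1.05^2) = 1.9305181
%GRR = GRR / tol * 100 = 1.9305181 / 36.5 * 100
%GRR = 5.2891

5.2891


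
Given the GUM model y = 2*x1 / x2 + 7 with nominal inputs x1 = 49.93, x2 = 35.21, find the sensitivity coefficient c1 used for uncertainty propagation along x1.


y = 2*x1 / x2 + 7
dy/dx1 = 2/x2
Evaluate at x2 = 35.21: c1 = 2 / 35.21
c1 = 0.0568

0.0568


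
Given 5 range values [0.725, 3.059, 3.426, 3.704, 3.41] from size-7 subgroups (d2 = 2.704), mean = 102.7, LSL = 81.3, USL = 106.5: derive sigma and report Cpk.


R_bar = (0.725 + 3.059 + 3.426 + 3.704 + 3.41) / 5 = 2.8648
sigma = R_bar / d2 = 2.8648 / 2.704 = 1.0594675
Cp = (USL - LSL)/(6*sigma) = (106.5 - 81.3)/(6*1.0594675) = 3.9643
Cpu = (106.5 - 102.7)/(3*1.0594675) = 1.1956
Cpl = (102.7 - 81.3)/(3*1.0594675) = 6.7329
Cpk = min(Cpu, Cpl) = 1.1956

1.1956


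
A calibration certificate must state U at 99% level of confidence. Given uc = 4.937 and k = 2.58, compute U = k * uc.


U = k * uc
U = 2.58 * 4.937
U = 12.7375

12.7375


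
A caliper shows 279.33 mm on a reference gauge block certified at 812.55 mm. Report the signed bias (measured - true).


Systematic error = measured - true
= 279.33 - 812.55
= -533.2200

-533.2200


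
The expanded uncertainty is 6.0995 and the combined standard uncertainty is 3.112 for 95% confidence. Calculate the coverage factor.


k = U / uc
k = 6.0995 / 3.112
k = 1.96

1.96


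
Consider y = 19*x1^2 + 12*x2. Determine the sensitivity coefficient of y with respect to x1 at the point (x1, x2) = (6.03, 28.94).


y = 19*x1^2 + 12*x2
dy/dx1 = 2*19*x1
Evaluate at x1 = 6.03: c1 = 38 * 6.03
c1 = 229.1400

229.1400


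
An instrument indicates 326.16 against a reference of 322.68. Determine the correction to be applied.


Correction = standard - reading
= 322.68 - 326.16
= -3.4800

-3.4800


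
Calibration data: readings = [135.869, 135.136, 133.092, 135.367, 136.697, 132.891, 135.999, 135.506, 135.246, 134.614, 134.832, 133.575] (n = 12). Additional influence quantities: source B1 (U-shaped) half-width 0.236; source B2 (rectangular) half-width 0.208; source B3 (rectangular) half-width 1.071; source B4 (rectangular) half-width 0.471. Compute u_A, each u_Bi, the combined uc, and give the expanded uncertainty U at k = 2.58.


mean = (135.869 + 135.136 + 133.092 + 135.367 + 136.697 + 132.891 + 135.999 + 135.506 + 135.246 + 134.614 + 134.832 + 133.575) / 12 = 134.902
s = sqrt(sum((x - mean)^2)/(n-1)) = 1.1787378
u_A = s / sqrt(n) = 1.1787378 / sqrt(12) = 0.34027229
u_B1 = 0.236 / sqrt(2) = 0.1668772
u_B2 = 0.208 / sqrt(3) = 0.12008886
u_B3 = 1.071 / sqrt(3) = 0.61834214
u_B4 = 0.471 / sqrt(3) = 0.27193198
uc = sqrt(0.34027229^2 + 0.1668772^2 + 0.12008886^2 + 0.61834214^2 + 0.27193198^2) = 0.78380391
U = k * uc = 2.58 * 0.78380391
U = 2.0222

2.0222


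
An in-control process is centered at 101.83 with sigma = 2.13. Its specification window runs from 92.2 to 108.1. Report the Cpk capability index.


Cpu = (USL - mean) / (3*sigma) = (108.1 - 101.83) / (3*2.13) = 0.9812
Cpl = (mean - LSL) / (3*sigma) = (101.83 - 92.2) / (3*2.13) = 1.5070
Cpk = min(Cpu, Cpl) = 0.9812

0.9812


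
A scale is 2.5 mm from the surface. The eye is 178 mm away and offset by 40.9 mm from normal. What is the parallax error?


error = h * offset / d
= 2.5 * 40.9 / 178
= 0.5744

0.5744


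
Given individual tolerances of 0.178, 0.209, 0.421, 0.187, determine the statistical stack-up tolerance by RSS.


RSS = sqrt(0.178^2 + 0.209^2 + 0.421^2 + 0.187^2)
= sqrt(0.287575)
= 0.5363

0.5363


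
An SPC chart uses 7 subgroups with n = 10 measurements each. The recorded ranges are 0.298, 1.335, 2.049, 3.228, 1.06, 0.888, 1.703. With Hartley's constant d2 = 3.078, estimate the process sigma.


R_bar = (0.298 + 1.335 + 2.049 + 3.228 + 1.06 + 0.888 + 1.703) / 7
R_bar = 10.561 / 7 = 1.5087143
sigma_hat = R_bar / d2 = 1.5087143 / 3.078 = 0.4902

0.4902


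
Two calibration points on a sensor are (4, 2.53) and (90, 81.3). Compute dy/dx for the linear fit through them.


slope = (y2 - y1) / (x2 - x1)
= (81.3 - 2.53) / (90 - 4)
= 78.7700 / 86
= 0.9159

0.9159


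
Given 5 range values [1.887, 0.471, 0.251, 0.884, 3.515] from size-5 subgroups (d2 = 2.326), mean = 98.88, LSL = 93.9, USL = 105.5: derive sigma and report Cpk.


R_bar = (1.887 + 0.471 + 0.251 + 0.884 + 3.515) / 5 = 1.4016
sigma = R_bar / d2 = 1.4016 / 2.326 = 0.60257954
Cp = (USL - LSL)/(6*sigma) = (105.5 - 93.9)/(6*0.60257954) = 3.2084
Cpu = (105.5 - 98.88)/(3*0.60257954) = 3.6620
Cpl = (98.88 - 93.9)/(3*0.60257954) = 2.7548
Cpk = min(Cpu, Cpl) = 2.7548

2.7548


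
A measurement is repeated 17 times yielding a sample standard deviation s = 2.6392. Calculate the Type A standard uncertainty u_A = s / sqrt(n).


u_A = s / sqrt(n)
u_A = 2.6392 / sqrt(17)
u_A = 2.6392 / 4.1231056
u_A = 0.6401

0.6401


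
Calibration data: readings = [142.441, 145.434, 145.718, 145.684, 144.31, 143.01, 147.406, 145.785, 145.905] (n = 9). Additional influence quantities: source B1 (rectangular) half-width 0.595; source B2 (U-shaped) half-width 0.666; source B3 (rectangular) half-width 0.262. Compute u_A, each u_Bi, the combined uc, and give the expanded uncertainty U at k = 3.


mean = (142.441 + 145.434 + 145.718 + 145.684 + 144.31 + 143.01 + 147.406 + 145.785 + 145.905) / 9 = 145.077
s = sqrt(sum((x - mean)^2)/(n-1)) = 1.5543142
u_A = s / sqrt(n) = 1.5543142 / sqrt(9) = 0.51810473
u_B1 = 0.595 / sqrt(3) = 0.34352341
u_B2 = 0.666 / sqrt(2) = 0.47093312
u_B3 = 0.262 / sqrt(3) = 0.15126577
uc = sqrt(0.51810473^2 + 0.34352341^2 + 0.47093312^2 + 0.15126577^2) = 0.79441814
U = k * uc = 3 * 0.79441814
U = 2.3833

2.3833


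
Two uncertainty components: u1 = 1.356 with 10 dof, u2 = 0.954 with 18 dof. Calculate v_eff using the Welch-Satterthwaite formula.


uc = sqrt(u1^2 + u2^2) = sqrt(1.356^2 + 0.954^2) = 1.6579662
v_eff = uc^4 / (u1^4/v1 + u2^4/v2)
= 1.6579662^4 / (1.356^4/10 + 0.954^4/18)
= 7.5561869 / 0.38411229
v_eff = 19.6718

19.6718


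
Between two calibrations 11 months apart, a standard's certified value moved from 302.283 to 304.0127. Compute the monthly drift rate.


rate = (v2 - v1) / months
= (304.0127 - 302.283) / 11
= 1.7297 / 11
= 0.1572

0.1572


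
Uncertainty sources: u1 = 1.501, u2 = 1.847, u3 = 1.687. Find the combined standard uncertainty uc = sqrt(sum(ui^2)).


uc = sqrt(1.501^2 + 1.847^2 + 1.687^2)
uc = sqrt(8.510379)
uc = 2.9173

2.9173


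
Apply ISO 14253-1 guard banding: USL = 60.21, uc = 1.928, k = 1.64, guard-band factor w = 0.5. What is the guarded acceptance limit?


U = k * uc = 1.64 * 1.928 = 3.16192
guard band g = w * U = 0.5 * 3.16192 = 1.58096
AL = USL - g = 60.21 - 1.58096
AL = 58.6290

58.6290


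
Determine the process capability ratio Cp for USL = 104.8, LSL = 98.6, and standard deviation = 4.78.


Cp = (USL - LSL) / (6 * sigma)
= (104.8 - 98.6) / (6 * 4.78)
= 6.2000 / 28.6800
= 0.2162

0.2162


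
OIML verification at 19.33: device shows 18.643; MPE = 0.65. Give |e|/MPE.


e = indication - reference = 18.643 - 19.33 = -0.6870
|e| = 0.6870
ratio = |e| / MPE = 0.6870 / 0.65
ratio = 1.0569

1.0569


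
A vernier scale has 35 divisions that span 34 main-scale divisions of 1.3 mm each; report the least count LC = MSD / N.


LC = MSD / n_div
= 1.3 / 35
= 0.0371

0.0371


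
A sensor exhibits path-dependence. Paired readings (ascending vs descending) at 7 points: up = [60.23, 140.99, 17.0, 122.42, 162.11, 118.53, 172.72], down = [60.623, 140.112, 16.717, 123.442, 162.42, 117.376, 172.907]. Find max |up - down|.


|60.23 - 60.623| = 0.3930
|140.99 - 140.112| = 0.8780
|17.0 - 16.717| = 0.2830
|122.42 - 123.442| = 1.0220
|162.11 - 162.42| = 0.3100
|118.53 - 117.376| = 1.1540
|172.72 - 172.907| = 0.1870
hysteresis = max(diffs) = 1.1540

1.1540


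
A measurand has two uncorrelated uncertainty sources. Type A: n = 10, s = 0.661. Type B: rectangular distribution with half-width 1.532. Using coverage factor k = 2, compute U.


u_A = s / sqrt(n) = 0.661 / sqrt(10) = 0.20902655
u_B = half_width / sqrt(3) = 1.532 / sqrt(3) = 0.88450061
uc = sqrt(u_A^2 + u_B^2) = sqrt(0.20902655^2 + 0.88450061^2) = 0.90886381
U = k * uc = 2 * 0.90886381
U = 1.8177

1.8177


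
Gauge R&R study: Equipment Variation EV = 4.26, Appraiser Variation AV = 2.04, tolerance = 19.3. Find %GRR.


GRR = sqrt(EV^2 + AV^2) = sqrt(4.26^2 + 2.04^2) = 4.7232616
%GRR = GRR / tol * 100 = 4.7232616 / 19.3 * 100
%GRR = 24.4729

24.4729


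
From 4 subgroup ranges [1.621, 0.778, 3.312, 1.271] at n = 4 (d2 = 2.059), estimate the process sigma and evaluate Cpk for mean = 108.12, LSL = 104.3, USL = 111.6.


R_bar = (1.621 + 0.778 + 3.312 + 1.271) / 4 = 1.7455
sigma = R_bar / d2 = 1.7455 / 2.059 = 0.84774162
Cp = (USL - LSL)/(6*sigma) = (111.6 - 104.3)/(6*0.84774162) = 1.4352
Cpu = (111.6 - 108.12)/(3*0.84774162) = 1.3683
Cpl = (108.12 - 104.3)/(3*0.84774162) = 1.5020
Cpk = min(Cpu, Cpl) = 1.3683

1.3683


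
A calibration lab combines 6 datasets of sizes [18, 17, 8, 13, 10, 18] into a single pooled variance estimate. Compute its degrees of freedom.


nu = sum_i (n_i - 1)
nu = ((18 - 1) + (17 - 1) + (8 - 1) + (13 - 1) + (10 - 1) + (18 - 1))
nu = 17 + 16 + 7 + 12 + 9 + 17
nu = 78

78


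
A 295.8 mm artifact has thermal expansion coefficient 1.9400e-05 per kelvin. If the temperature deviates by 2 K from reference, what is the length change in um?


dL = L * alpha * dT
= 295.8 * 1.9400e-05 * 2
= 0.0114770 mm
dL_um = 0.0114770 * 1000 = 11.4770 um

11.4770


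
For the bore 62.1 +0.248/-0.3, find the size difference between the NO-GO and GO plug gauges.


GO = nominal - lower_tol (smallest hole = maximum material condition)
GO = 62.1 - 0.3 = 61.8
NO-GO = nominal + upper_tol (largest hole = least material condition)
NO-GO = 62.1 + 0.248 = 62.348
spread = NO-GO - GO = 62.348 - 61.8 = 0.5480

0.5480


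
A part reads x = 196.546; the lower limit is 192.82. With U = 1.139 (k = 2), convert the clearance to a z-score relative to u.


u = U / k = 1.139 / 2 = 0.5695
margin = |LSL - x| = |192.82 - 196.546| = 3.726
z = margin / u = 3.726 / 0.5695
z = 6.5426

6.5426


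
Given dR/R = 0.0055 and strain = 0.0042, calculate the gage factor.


GF = (dR/R) / epsilon
= 0.0055 / 0.0042
= 1.3095

1.3095


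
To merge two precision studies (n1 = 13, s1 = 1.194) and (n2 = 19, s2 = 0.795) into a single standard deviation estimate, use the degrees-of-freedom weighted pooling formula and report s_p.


s_p = sqrt(((n1-1)*s1^2 + (n2-1)*s2^2) / (n1+n2-2))
numerator = (13-1)*1.194^2 + (19-1)*0.795^2 = 17.107632 + 11.37645 = 28.484082
denominator = 13 + 19 - 2 = 30
s_p^2 = 28.484082 / 30 = 0.9494694
s_p = sqrt(0.9494694) = 0.9744

0.9744


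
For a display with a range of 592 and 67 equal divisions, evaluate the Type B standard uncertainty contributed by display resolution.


resolution = range / divisions
resolution = 592 / 67 = 8.8358209
u_res = resolution / (2*sqrt(3))
u_res = 8.8358209 / 3.4641016
u_res = 2.5507

2.5507


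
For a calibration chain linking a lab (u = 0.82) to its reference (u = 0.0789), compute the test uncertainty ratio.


TUR = u_lab / u_ref
= 0.82 / 0.0789
= 10.3929

10.3929


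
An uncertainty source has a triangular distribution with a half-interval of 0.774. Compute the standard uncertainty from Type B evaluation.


u_B = half_width / sqrt(6)
u_B = 0.774 / 2.4494897
u_B = 0.3160

0.3160


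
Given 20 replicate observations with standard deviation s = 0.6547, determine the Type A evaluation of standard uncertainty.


u_A = s / sqrt(n)
u_A = 0.6547 / sqrt(20)
u_A = 0.6547 / 4.472136
u_A = 0.1464

0.1464


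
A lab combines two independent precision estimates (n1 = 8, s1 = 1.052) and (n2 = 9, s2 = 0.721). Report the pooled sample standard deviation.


s_p = sqrt(((n1-1)*s1^2 + (n2-1)*s2^2) / (n1+n2-2))
numerator = (8-1)*1.052^2 + (9-1)*0.721^2 = 7.746928 + 4.158728 = 11.905656
denominator = 8 + 9 - 2 = 15
s_p^2 = 11.905656 / 15 = 0.7937104
s_p = sqrt(0.7937104) = 0.8909

0.8909


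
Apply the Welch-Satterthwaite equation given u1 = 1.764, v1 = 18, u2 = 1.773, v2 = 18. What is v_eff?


uc = sqrt(u1^2 + u2^2) = sqrt(1.764^2 + 1.773^2) = 2.5010448
v_eff = uc^4 / (u1^4/v1 + u2^4/v2)
= 2.5010448^4 / (1.764^4/18 + 1.773^4/18)
= 39.127841 / 1.0869126
v_eff = 35.9991

35.9991


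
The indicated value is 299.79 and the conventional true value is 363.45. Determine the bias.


Systematic error = measured - true
= 299.79 - 363.45
= -63.6600

-63.6600


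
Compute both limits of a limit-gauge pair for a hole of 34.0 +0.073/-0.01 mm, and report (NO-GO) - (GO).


GO = nominal - lower_tol (smallest hole = maximum material condition)
GO = 34.0 - 0.01 = 33.99
NO-GO = nominal + upper_tol (largest hole = least material condition)
NO-GO = 34.0 + 0.073 = 34.073
spread = NO-GO - GO = 34.073 - 33.99 = 0.0830

0.0830


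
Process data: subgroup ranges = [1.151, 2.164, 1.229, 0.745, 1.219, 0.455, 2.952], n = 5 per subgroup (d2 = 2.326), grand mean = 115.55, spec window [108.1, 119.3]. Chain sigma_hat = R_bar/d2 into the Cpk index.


R_bar = (1.151 + 2.164 + 1.229 + 0.745 + 1.219 + 0.455 + 2.952) / 7 = 1.4164286
sigma = R_bar / d2 = 1.4164286 / 2.326 = 0.60895469
Cp = (USL - LSL)/(6*sigma) = (119.3 - 108.1)/(6*0.60895469) = 3.0654
Cpu = (119.3 - 115.55)/(3*0.60895469) = 2.0527
Cpl = (115.55 - 108.1)/(3*0.60895469) = 4.0780
Cpk = min(Cpu, Cpl) = 2.0527

2.0527


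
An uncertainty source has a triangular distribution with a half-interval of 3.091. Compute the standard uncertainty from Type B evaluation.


u_B = half_width / sqrt(6)
u_B = 3.091 / 2.4494897
u_B = 1.2619

1.2619


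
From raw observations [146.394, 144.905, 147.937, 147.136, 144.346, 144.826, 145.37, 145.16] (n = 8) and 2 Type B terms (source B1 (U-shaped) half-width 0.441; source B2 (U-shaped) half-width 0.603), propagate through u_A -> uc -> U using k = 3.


mean = (146.394 + 144.905 + 147.937 + 147.136 + 144.346 + 144.826 + 145.37 + 145.16) / 8 = 145.75925
s = sqrt(sum((x - mean)^2)/(n-1)) = 1.262058
u_A = s / sqrt(n) = 1.262058 / sqrt(8) = 0.44620489
u_B1 = 0.441 / sqrt(2) = 0.31183409
u_B2 = 0.603 / sqrt(2) = 0.42638539
uc = sqrt(0.44620489^2 + 0.31183409^2 + 0.42638539^2) = 0.69147943
U = k * uc = 3 * 0.69147943
U = 2.0744

2.0744


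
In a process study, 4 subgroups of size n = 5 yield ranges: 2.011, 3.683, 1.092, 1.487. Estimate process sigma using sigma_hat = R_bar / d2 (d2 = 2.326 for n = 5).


R_bar = (2.011 + 3.683 + 1.092 + 1.487) / 4
R_bar = 8.273 / 4 = 2.06825
sigma_hat = R_bar / d2 = 2.06825 / 2.326 = 0.8892

0.8892


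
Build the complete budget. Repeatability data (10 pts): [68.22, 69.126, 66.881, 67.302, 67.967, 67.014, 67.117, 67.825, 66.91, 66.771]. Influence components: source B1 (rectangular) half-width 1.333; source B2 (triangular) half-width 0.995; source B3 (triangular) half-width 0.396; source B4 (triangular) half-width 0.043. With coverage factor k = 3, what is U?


mean = (68.22 + 69.126 + 66.881 + 67.302 + 67.967 + 67.014 + 67.117 + 67.825 + 66.91 + 66.771) / 10 = 67.5133
s = sqrt(sum((x - mean)^2)/(n-1)) = 0.75784872
u_A = s / sqrt(n) = 0.75784872 / sqrt(10) = 0.23965281
u_B1 = 1.333 / sqrt(3) = 0.76960791
u_B2 = 0.995 / sqrt(6) = 0.40620705
u_B3 = 0.396 / sqrt(6) = 0.16166632
u_B4 = 0.043 / sqrt(6) = 0.017554676
uc = sqrt(0.23965281^2 + 0.76960791^2 + 0.40620705^2 + 0.16166632^2 + 0.017554676^2) = 0.91715764
U = k * uc = 3 * 0.91715764
U = 2.7515

2.7515


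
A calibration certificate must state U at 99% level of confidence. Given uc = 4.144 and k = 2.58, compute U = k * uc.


U = k * uc
U = 2.58 * 4.144
U = 10.6915

10.6915


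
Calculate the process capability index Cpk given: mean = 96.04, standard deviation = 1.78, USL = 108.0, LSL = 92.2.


Cpu = (USL - mean) / (3*sigma) = (108.0 - 96.04) / (3*1.78) = 2.2397
Cpl = (mean - LSL) / (3*sigma) = (96.04 - 92.2) / (3*1.78) = 0.7191
Cpk = min(Cpu, Cpl) = 0.7191

0.7191


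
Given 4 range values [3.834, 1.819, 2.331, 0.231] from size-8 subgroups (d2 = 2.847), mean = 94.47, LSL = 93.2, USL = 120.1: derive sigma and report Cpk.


R_bar = (3.834 + 1.819 + 2.331 + 0.231) / 4 = 2.05375
sigma = R_bar / d2 = 2.05375 / 2.847 = 0.72137338
Cp = (USL - LSL)/(6*sigma) = (120.1 - 93.2)/(6*0.72137338) = 6.2150
Cpu = (120.1 - 94.47)/(3*0.72137338) = 11.8432
Cpl = (94.47 - 93.2)/(3*0.72137338) = 0.5868
Cpk = min(Cpu, Cpl) = 0.5868

0.5868


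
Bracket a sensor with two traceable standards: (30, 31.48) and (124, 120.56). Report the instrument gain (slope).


slope = (y2 - y1) / (x2 - x1)
= (120.56 - 31.48) / (124 - 30)
= 89.0800 / 94
= 0.9477

0.9477


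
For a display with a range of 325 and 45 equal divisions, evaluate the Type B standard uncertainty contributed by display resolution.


resolution = range / divisions
resolution = 325 / 45 = 7.2222222
u_res = resolution / (2*sqrt(3))
u_res = 7.2222222 / 3.4641016
u_res = 2.0849

2.0849


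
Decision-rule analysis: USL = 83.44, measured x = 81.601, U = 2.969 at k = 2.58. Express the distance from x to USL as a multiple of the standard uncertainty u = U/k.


u = U / k = 2.969 / 2.58 = 1.1507752
margin = |USL - x| = |83.44 - 81.601| = 1.839
z = margin / u = 1.839 / 1.1507752
z = 1.5981

1.5981


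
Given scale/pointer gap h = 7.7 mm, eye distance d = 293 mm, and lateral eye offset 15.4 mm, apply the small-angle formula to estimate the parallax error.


error = h * offset / d
= 7.7 * 15.4 / 293
= 0.4047

0.4047


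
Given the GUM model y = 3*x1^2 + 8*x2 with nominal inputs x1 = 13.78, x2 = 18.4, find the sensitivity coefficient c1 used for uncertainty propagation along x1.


y = 3*x1^2 + 8*x2
dy/dx1 = 2*3*x1
Evaluate at x1 = 13.78: c1 = 6 * 13.78
c1 = 82.6800

82.6800


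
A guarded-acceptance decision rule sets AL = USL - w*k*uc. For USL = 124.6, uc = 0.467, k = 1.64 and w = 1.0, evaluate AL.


U = k * uc = 1.64 * 0.467 = 0.76588
guard band g = w * U = 1.0 * 0.76588 = 0.76588
AL = USL - g = 124.6 - 0.76588
AL = 123.8341

123.8341


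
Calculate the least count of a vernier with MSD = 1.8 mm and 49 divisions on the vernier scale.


LC = MSD / n_div
= 1.8 / 49
= 0.0367

0.0367


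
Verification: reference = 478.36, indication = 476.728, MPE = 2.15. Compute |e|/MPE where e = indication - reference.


e = indication - reference = 476.728 - 478.36 = -1.6320
|e| = 1.6320
ratio = |e| / MPE = 1.6320 / 2.15
ratio = 0.7591

0.7591


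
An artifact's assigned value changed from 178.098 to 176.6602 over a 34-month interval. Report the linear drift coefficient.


rate = (v2 - v1) / months
= (176.6602 - 178.098) / 34
= -1.4378 / 34
= -0.0423

-0.0423


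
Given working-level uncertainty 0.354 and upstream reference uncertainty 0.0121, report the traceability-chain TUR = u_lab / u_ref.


TUR = u_lab / u_ref
= 0.354 / 0.0121
= 29.2562

29.2562


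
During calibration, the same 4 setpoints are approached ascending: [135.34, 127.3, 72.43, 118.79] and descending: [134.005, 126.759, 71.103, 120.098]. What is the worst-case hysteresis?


|135.34 - 134.005| = 1.3350
|127.3 - 126.759| = 0.5410
|72.43 - 71.103| = 1.3270
|118.79 - 120.098| = 1.3080
hysteresis = max(diffs) = 1.3350

1.3350


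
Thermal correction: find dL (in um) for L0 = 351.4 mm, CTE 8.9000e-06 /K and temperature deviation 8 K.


dL = L * alpha * dT
= 351.4 * 8.9000e-06 * 8
= 0.0250197 mm
dL_um = 0.0250197 * 1000 = 25.0197 um

25.0197


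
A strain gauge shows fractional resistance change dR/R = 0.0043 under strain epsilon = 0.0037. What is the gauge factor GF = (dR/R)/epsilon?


GF = (dR/R) / epsilon
= 0.0043 / 0.0037
= 1.1622

1.1622


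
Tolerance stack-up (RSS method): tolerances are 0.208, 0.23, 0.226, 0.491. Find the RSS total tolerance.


RSS = sqrt(0.208^2 + 0.23^2 + 0.226^2 + 0.491^2)
= sqrt(0.388321)
= 0.6232

0.6232


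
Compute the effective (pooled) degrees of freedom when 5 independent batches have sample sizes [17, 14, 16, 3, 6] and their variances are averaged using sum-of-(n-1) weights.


nu = sum_i (n_i - 1)
nu = ((17 - 1) + (14 - 1) + (16 - 1) + (3 - 1) + (6 - 1))
nu = 16 + 13 + 15 + 2 + 5
nu = 51

51


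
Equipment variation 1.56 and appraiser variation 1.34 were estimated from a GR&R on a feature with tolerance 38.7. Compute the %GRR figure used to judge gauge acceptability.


GRR = sqrt(EV^2 + AV^2) = sqrt(1.56^2 + 1.34^2) = 2.0565019
%GRR = GRR / tol * 100 = 2.0565019 / 38.7 * 100
%GRR = 5.3140

5.3140


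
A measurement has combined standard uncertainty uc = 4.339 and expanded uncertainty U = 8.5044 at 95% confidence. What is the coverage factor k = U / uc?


k = U / uc
k = 8.5044 / 4.339
k = 1.96

1.96
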